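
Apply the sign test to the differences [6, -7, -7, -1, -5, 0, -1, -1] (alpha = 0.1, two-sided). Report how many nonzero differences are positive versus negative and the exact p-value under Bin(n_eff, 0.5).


Step 1: Discard zero differences. Original n = 8; n_eff = number of nonzero differences = 7.
Nonzero differences (with sign): +6, -7, -7, -1, -5, -1, -1
Step 2: Count signs: positive = 1, negative = 6.
Step 3: Under H0: P(positive) = 0.5, so the number of positives S ~ Bin(7, 0.5).
Step 4: Two-sided exact p-value = sum of Bin(7,0.5) probabilities at or below the observed probability = 0.125000.
Step 5: alpha = 0.1. fail to reject H0.

n_eff = 7, pos = 1, neg = 6, p = 0.125000, fail to reject H0.


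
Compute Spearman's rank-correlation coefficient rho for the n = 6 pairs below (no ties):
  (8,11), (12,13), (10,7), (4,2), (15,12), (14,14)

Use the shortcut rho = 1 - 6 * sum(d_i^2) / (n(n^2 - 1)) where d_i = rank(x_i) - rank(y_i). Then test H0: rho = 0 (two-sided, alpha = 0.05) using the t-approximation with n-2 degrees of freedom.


Step 1: Rank x and y separately (midranks; no ties here).
rank(x): 8->2, 12->4, 10->3, 4->1, 15->6, 14->5
rank(y): 11->3, 13->5, 7->2, 2->1, 12->4, 14->6
Step 2: d_i = R_x(i) - R_y(i); compute d_i^2.
  (2-3)^2=1, (4-5)^2=1, (3-2)^2=1, (1-1)^2=0, (6-4)^2=4, (5-6)^2=1
sum(d^2) = 8.
Step 3: rho = 1 - 6*8 / (6*(6^2 - 1)) = 1 - 48/210 = 0.771429.
Step 4: Under H0, t = rho * sqrt((n-2)/(1-rho^2)) = 2.4247 ~ t(4).
Step 5: Two-sided p-value from the t-distribution with 4 df = 0.072397.
Step 6: alpha = 0.05. fail to reject H0.

rho = 0.7714, p = 0.072397, fail to reject H0 at alpha = 0.05.


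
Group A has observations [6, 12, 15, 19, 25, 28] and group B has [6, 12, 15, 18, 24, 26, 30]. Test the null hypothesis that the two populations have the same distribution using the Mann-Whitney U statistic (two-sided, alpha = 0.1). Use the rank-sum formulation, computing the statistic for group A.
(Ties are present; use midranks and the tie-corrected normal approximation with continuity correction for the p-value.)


Step 1: Combine and sort all 13 observations; assign midranks.
sorted (value, group): (6,X), (6,Y), (12,X), (12,Y), (15,X), (15,Y), (18,Y), (19,X), (24,Y), (25,X), (26,Y), (28,X), (30,Y)
ranks: 6->1.5, 6->1.5, 12->3.5, 12->3.5, 15->5.5, 15->5.5, 18->7, 19->8, 24->9, 25->10, 26->11, 28->12, 30->13
Step 2: Rank sum for X: R1 = 1.5 + 3.5 + 5.5 + 8 + 10 + 12 = 40.5.
Step 3: U_X = R1 - n1(n1+1)/2 = 40.5 - 6*7/2 = 40.5 - 21 = 19.5.
       U_Y = n1*n2 - U_X = 42 - 19.5 = 22.5.
Step 4: Ties are present, so use the tie-corrected normal approximation (with continuity correction) for the p-value.
Step 5: p-value = 0.885935; compare to alpha = 0.1. fail to reject H0.

U_X = 19.5, p = 0.885935, fail to reject H0 at alpha = 0.1.


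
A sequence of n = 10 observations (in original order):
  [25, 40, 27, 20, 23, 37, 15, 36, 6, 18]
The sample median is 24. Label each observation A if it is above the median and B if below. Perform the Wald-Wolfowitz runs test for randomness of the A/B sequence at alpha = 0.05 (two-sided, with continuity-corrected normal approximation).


Step 1: Compute median = 24; label A = above, B = below.
Labels in order: AAABBABABB  (n_A = 5, n_B = 5)
Step 2: Count runs R = 6.
Step 3: Under H0 (random ordering), E[R] = 2*n_A*n_B/(n_A+n_B) + 1 = 2*5*5/10 + 1 = 6.0000.
        Var[R] = 2*n_A*n_B*(2*n_A*n_B - n_A - n_B) / ((n_A+n_B)^2 * (n_A+n_B-1)) = 2000/900 = 2.2222.
        SD[R] = 1.4907.
Step 4: R = E[R], so z = 0 with no continuity correction.
Step 5: Two-sided p-value via normal approximation = 2*(1 - Phi(|z|)) = 1.000000.
Step 6: alpha = 0.05. fail to reject H0.

R = 6, z = 0.0000, p = 1.000000, fail to reject H0.


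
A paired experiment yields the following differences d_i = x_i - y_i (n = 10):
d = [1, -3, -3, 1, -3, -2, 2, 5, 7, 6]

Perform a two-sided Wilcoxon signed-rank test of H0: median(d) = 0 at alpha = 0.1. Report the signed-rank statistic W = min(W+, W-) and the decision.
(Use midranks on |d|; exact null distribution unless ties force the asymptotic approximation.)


Step 1: Drop any zero differences (none here) and take |d_i|.
|d| = [1, 3, 3, 1, 3, 2, 2, 5, 7, 6]
Step 2: Midrank |d_i| (ties get averaged ranks).
ranks: |1|->1.5, |3|->6, |3|->6, |1|->1.5, |3|->6, |2|->3.5, |2|->3.5, |5|->8, |7|->10, |6|->9
Step 3: Attach original signs; sum ranks with positive sign and with negative sign.
W+ = 1.5 + 1.5 + 3.5 + 8 + 10 + 9 = 33.5
W- = 6 + 6 + 6 + 3.5 = 21.5
(Check: W+ + W- = 55 should equal n(n+1)/2 = 55.)
Step 4: Test statistic W = min(W+, W-) = 21.5.
Step 5: Ties in |d|, so use the tie-corrected normal approximation.
        E[W] = n(n+1)/4 = 10*11/4 = 27.5.
        Tie groups: |d|=1 (t=2), |d|=2 (t=2), |d|=3 (t=3); sum(t^3 - t) = 36.
        Var[W] = n(n+1)(2n+1)/24 - sum(t^3-t)/48 = 2310/24 - 36/48 = 95.5.
        z = (W - E[W]) / sqrt(Var[W]) = (21.5 - 27.5) / 9.7724 = -0.6140.
        Two-sided p = 2*Phi(z) = 0.539233.
Step 6: alpha = 0.1. fail to reject H0.

W+ = 33.5, W- = 21.5, W = min = 21.5, p = 0.539233, fail to reject H0.


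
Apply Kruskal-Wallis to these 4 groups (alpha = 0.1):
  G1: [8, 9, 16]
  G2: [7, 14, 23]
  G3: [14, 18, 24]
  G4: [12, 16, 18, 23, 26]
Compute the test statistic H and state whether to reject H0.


Step 1: Combine all N = 14 observations and assign midranks.
sorted (value, group, rank): (7,G2,1), (8,G1,2), (9,G1,3), (12,G4,4), (14,G2,5.5), (14,G3,5.5), (16,G1,7.5), (16,G4,7.5), (18,G3,9.5), (18,G4,9.5), (23,G2,11.5), (23,G4,11.5), (24,G3,13), (26,G4,14)
Step 2: Sum ranks within each group.
R_1 = 12.5 (n_1 = 3)
R_2 = 18 (n_2 = 3)
R_3 = 28 (n_3 = 3)
R_4 = 46.5 (n_4 = 5)
Step 3: H = 12/(N(N+1)) * sum(R_i^2/n_i) - 3(N+1)
     = 12/(14*15) * (12.5^2/3 + 18^2/3 + 28^2/3 + 46.5^2/5) - 3*15
     = 0.057143 * 853.867 - 45
     = 3.792381.
Step 4: Ties present; correction factor C = 1 - 24/(14^3 - 14) = 0.991209. Corrected H = 3.792381 / 0.991209 = 3.826016.
Step 5: Under H0, H ~ chi^2(3); p-value = 0.280874.
Step 6: alpha = 0.1. fail to reject H0.

H = 3.8260, df = 3, p = 0.280874, fail to reject H0.


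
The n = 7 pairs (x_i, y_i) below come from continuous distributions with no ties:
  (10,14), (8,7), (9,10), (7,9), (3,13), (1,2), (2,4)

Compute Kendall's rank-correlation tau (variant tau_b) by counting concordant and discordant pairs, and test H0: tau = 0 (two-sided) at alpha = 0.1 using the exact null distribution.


Step 1: Enumerate the 21 unordered pairs (i,j) with i<j and classify each by sign(x_j-x_i) * sign(y_j-y_i).
  (1,2):dx=-2,dy=-7->C; (1,3):dx=-1,dy=-4->C; (1,4):dx=-3,dy=-5->C; (1,5):dx=-7,dy=-1->C
  (1,6):dx=-9,dy=-12->C; (1,7):dx=-8,dy=-10->C; (2,3):dx=+1,dy=+3->C; (2,4):dx=-1,dy=+2->D
  (2,5):dx=-5,dy=+6->D; (2,6):dx=-7,dy=-5->C; (2,7):dx=-6,dy=-3->C; (3,4):dx=-2,dy=-1->C
  (3,5):dx=-6,dy=+3->D; (3,6):dx=-8,dy=-8->C; (3,7):dx=-7,dy=-6->C; (4,5):dx=-4,dy=+4->D
  (4,6):dx=-6,dy=-7->C; (4,7):dx=-5,dy=-5->C; (5,6):dx=-2,dy=-11->C; (5,7):dx=-1,dy=-9->C
  (6,7):dx=+1,dy=+2->C
Step 2: C = 17, D = 4, total pairs = 21.
Step 3: tau = (C - D)/(n(n-1)/2) = (17 - 4)/21 = 0.619048.
Step 4: Exact two-sided p-value (enumerate n! = 5040 permutations of y under H0): p = 0.069048.
Step 5: alpha = 0.1. reject H0.

tau_b = 0.6190 (C=17, D=4), p = 0.069048, reject H0.


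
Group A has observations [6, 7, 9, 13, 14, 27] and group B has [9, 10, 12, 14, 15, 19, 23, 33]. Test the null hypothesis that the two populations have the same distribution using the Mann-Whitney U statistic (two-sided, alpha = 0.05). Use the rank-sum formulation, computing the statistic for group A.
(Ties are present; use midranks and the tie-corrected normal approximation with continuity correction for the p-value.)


Step 1: Combine and sort all 14 observations; assign midranks.
sorted (value, group): (6,X), (7,X), (9,X), (9,Y), (10,Y), (12,Y), (13,X), (14,X), (14,Y), (15,Y), (19,Y), (23,Y), (27,X), (33,Y)
ranks: 6->1, 7->2, 9->3.5, 9->3.5, 10->5, 12->6, 13->7, 14->8.5, 14->8.5, 15->10, 19->11, 23->12, 27->13, 33->14
Step 2: Rank sum for X: R1 = 1 + 2 + 3.5 + 7 + 8.5 + 13 = 35.
Step 3: U_X = R1 - n1(n1+1)/2 = 35 - 6*7/2 = 35 - 21 = 14.
       U_Y = n1*n2 - U_X = 48 - 14 = 34.
Step 4: Ties are present, so use the tie-corrected normal approximation (with continuity correction) for the p-value.
Step 5: p-value = 0.219016; compare to alpha = 0.05. fail to reject H0.

U_X = 14, p = 0.219016, fail to reject H0 at alpha = 0.05.


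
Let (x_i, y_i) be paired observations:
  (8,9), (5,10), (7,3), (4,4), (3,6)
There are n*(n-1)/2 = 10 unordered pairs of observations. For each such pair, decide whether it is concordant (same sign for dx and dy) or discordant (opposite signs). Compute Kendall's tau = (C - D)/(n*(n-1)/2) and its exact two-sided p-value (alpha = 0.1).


Step 1: Enumerate the 10 unordered pairs (i,j) with i<j and classify each by sign(x_j-x_i) * sign(y_j-y_i).
  (1,2):dx=-3,dy=+1->D; (1,3):dx=-1,dy=-6->C; (1,4):dx=-4,dy=-5->C; (1,5):dx=-5,dy=-3->C
  (2,3):dx=+2,dy=-7->D; (2,4):dx=-1,dy=-6->C; (2,5):dx=-2,dy=-4->C; (3,4):dx=-3,dy=+1->D
  (3,5):dx=-4,dy=+3->D; (4,5):dx=-1,dy=+2->D
Step 2: C = 5, D = 5, total pairs = 10.
Step 3: tau = (C - D)/(n(n-1)/2) = (5 - 5)/10 = 0.000000.
Step 4: Exact two-sided p-value (enumerate n! = 120 permutations of y under H0): p = 1.000000.
Step 5: alpha = 0.1. fail to reject H0.

tau_b = 0.0000 (C=5, D=5), p = 1.000000, fail to reject H0.


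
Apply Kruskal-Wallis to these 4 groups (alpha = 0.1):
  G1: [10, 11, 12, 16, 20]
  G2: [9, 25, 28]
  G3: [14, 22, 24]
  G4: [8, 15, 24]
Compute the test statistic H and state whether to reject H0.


Step 1: Combine all N = 14 observations and assign midranks.
sorted (value, group, rank): (8,G4,1), (9,G2,2), (10,G1,3), (11,G1,4), (12,G1,5), (14,G3,6), (15,G4,7), (16,G1,8), (20,G1,9), (22,G3,10), (24,G3,11.5), (24,G4,11.5), (25,G2,13), (28,G2,14)
Step 2: Sum ranks within each group.
R_1 = 29 (n_1 = 5)
R_2 = 29 (n_2 = 3)
R_3 = 27.5 (n_3 = 3)
R_4 = 19.5 (n_4 = 3)
Step 3: H = 12/(N(N+1)) * sum(R_i^2/n_i) - 3(N+1)
     = 12/(14*15) * (29^2/5 + 29^2/3 + 27.5^2/3 + 19.5^2/3) - 3*15
     = 0.057143 * 827.367 - 45
     = 2.278095.
Step 4: Ties present; correction factor C = 1 - 6/(14^3 - 14) = 0.997802. Corrected H = 2.278095 / 0.997802 = 2.283113.
Step 5: Under H0, H ~ chi^2(3); p-value = 0.515764.
Step 6: alpha = 0.1. fail to reject H0.

H = 2.2831, df = 3, p = 0.515764, fail to reject H0.


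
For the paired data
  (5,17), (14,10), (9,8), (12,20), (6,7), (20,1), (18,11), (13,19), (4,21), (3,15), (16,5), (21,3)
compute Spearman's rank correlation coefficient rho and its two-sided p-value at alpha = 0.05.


Step 1: Rank x and y separately (midranks; no ties here).
rank(x): 5->3, 14->8, 9->5, 12->6, 6->4, 20->11, 18->10, 13->7, 4->2, 3->1, 16->9, 21->12
rank(y): 17->9, 10->6, 8->5, 20->11, 7->4, 1->1, 11->7, 19->10, 21->12, 15->8, 5->3, 3->2
Step 2: d_i = R_x(i) - R_y(i); compute d_i^2.
  (3-9)^2=36, (8-6)^2=4, (5-5)^2=0, (6-11)^2=25, (4-4)^2=0, (11-1)^2=100, (10-7)^2=9, (7-10)^2=9, (2-12)^2=100, (1-8)^2=49, (9-3)^2=36, (12-2)^2=100
sum(d^2) = 468.
Step 3: rho = 1 - 6*468 / (12*(12^2 - 1)) = 1 - 2808/1716 = -0.636364.
Step 4: Under H0, t = rho * sqrt((n-2)/(1-rho^2)) = -2.6087 ~ t(10).
Step 5: Two-sided p-value from the t-distribution with 10 df = 0.026097.
Step 6: alpha = 0.05. reject H0.

rho = -0.6364, p = 0.026097, reject H0 at alpha = 0.05.


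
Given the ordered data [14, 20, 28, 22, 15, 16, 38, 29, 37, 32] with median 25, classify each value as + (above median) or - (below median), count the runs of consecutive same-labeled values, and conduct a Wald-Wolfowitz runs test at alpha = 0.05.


Step 1: Compute median = 25; label A = above, B = below.
Labels in order: BBABBBAAAA  (n_A = 5, n_B = 5)
Step 2: Count runs R = 4.
Step 3: Under H0 (random ordering), E[R] = 2*n_A*n_B/(n_A+n_B) + 1 = 2*5*5/10 + 1 = 6.0000.
        Var[R] = 2*n_A*n_B*(2*n_A*n_B - n_A - n_B) / ((n_A+n_B)^2 * (n_A+n_B-1)) = 2000/900 = 2.2222.
        SD[R] = 1.4907.
Step 4: Continuity-corrected z = (R + 0.5 - E[R]) / SD[R] = (4 + 0.5 - 6.0000) / 1.4907 = -1.0062.
Step 5: Two-sided p-value via normal approximation = 2*(1 - Phi(|z|)) = 0.314305.
Step 6: alpha = 0.05. fail to reject H0.

R = 4, z = -1.0062, p = 0.314305, fail to reject H0.


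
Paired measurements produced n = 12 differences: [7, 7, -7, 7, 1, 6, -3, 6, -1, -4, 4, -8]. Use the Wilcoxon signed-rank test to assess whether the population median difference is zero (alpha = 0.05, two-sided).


Step 1: Drop any zero differences (none here) and take |d_i|.
|d| = [7, 7, 7, 7, 1, 6, 3, 6, 1, 4, 4, 8]
Step 2: Midrank |d_i| (ties get averaged ranks).
ranks: |7|->9.5, |7|->9.5, |7|->9.5, |7|->9.5, |1|->1.5, |6|->6.5, |3|->3, |6|->6.5, |1|->1.5, |4|->4.5, |4|->4.5, |8|->12
Step 3: Attach original signs; sum ranks with positive sign and with negative sign.
W+ = 9.5 + 9.5 + 9.5 + 1.5 + 6.5 + 6.5 + 4.5 = 47.5
W- = 9.5 + 3 + 1.5 + 4.5 + 12 = 30.5
(Check: W+ + W- = 78 should equal n(n+1)/2 = 78.)
Step 4: Test statistic W = min(W+, W-) = 30.5.
Step 5: Ties in |d|, so use the tie-corrected normal approximation.
        E[W] = n(n+1)/4 = 12*13/4 = 39.
        Tie groups: |d|=1 (t=2), |d|=4 (t=2), |d|=6 (t=2), |d|=7 (t=4); sum(t^3 - t) = 78.
        Var[W] = n(n+1)(2n+1)/24 - sum(t^3-t)/48 = 3900/24 - 78/48 = 160.875.
        z = (W - E[W]) / sqrt(Var[W]) = (30.5 - 39) / 12.6837 = -0.6702.
        Two-sided p = 2*Phi(z) = 0.502760.
Step 6: alpha = 0.05. fail to reject H0.

W+ = 47.5, W- = 30.5, W = min = 30.5, p = 0.502760, fail to reject H0.


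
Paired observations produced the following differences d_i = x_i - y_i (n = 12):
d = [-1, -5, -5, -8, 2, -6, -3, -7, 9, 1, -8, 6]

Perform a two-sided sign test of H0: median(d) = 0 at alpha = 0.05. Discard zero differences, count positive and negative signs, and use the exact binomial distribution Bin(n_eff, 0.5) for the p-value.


Step 1: Discard zero differences. Original n = 12; n_eff = number of nonzero differences = 12.
Nonzero differences (with sign): -1, -5, -5, -8, +2, -6, -3, -7, +9, +1, -8, +6
Step 2: Count signs: positive = 4, negative = 8.
Step 3: Under H0: P(positive) = 0.5, so the number of positives S ~ Bin(12, 0.5).
Step 4: Two-sided exact p-value = sum of Bin(12,0.5) probabilities at or below the observed probability = 0.387695.
Step 5: alpha = 0.05. fail to reject H0.

n_eff = 12, pos = 4, neg = 8, p = 0.387695, fail to reject H0.


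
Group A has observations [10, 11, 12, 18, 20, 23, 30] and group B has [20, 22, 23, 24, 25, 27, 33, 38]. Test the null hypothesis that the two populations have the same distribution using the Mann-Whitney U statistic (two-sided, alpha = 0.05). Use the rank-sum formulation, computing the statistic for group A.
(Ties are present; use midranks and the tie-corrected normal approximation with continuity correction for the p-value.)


Step 1: Combine and sort all 15 observations; assign midranks.
sorted (value, group): (10,X), (11,X), (12,X), (18,X), (20,X), (20,Y), (22,Y), (23,X), (23,Y), (24,Y), (25,Y), (27,Y), (30,X), (33,Y), (38,Y)
ranks: 10->1, 11->2, 12->3, 18->4, 20->5.5, 20->5.5, 22->7, 23->8.5, 23->8.5, 24->10, 25->11, 27->12, 30->13, 33->14, 38->15
Step 2: Rank sum for X: R1 = 1 + 2 + 3 + 4 + 5.5 + 8.5 + 13 = 37.
Step 3: U_X = R1 - n1(n1+1)/2 = 37 - 7*8/2 = 37 - 28 = 9.
       U_Y = n1*n2 - U_X = 56 - 9 = 47.
Step 4: Ties are present, so use the tie-corrected normal approximation (with continuity correction) for the p-value.
Step 5: p-value = 0.031969; compare to alpha = 0.05. reject H0.

U_X = 9, p = 0.031969, reject H0 at alpha = 0.05.


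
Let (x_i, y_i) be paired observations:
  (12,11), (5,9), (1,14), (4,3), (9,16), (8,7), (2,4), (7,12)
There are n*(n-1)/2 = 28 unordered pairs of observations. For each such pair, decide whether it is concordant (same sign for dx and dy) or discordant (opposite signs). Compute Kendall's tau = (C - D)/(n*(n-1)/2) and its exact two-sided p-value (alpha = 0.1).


Step 1: Enumerate the 28 unordered pairs (i,j) with i<j and classify each by sign(x_j-x_i) * sign(y_j-y_i).
  (1,2):dx=-7,dy=-2->C; (1,3):dx=-11,dy=+3->D; (1,4):dx=-8,dy=-8->C; (1,5):dx=-3,dy=+5->D
  (1,6):dx=-4,dy=-4->C; (1,7):dx=-10,dy=-7->C; (1,8):dx=-5,dy=+1->D; (2,3):dx=-4,dy=+5->D
  (2,4):dx=-1,dy=-6->C; (2,5):dx=+4,dy=+7->C; (2,6):dx=+3,dy=-2->D; (2,7):dx=-3,dy=-5->C
  (2,8):dx=+2,dy=+3->C; (3,4):dx=+3,dy=-11->D; (3,5):dx=+8,dy=+2->C; (3,6):dx=+7,dy=-7->D
  (3,7):dx=+1,dy=-10->D; (3,8):dx=+6,dy=-2->D; (4,5):dx=+5,dy=+13->C; (4,6):dx=+4,dy=+4->C
  (4,7):dx=-2,dy=+1->D; (4,8):dx=+3,dy=+9->C; (5,6):dx=-1,dy=-9->C; (5,7):dx=-7,dy=-12->C
  (5,8):dx=-2,dy=-4->C; (6,7):dx=-6,dy=-3->C; (6,8):dx=-1,dy=+5->D; (7,8):dx=+5,dy=+8->C
Step 2: C = 17, D = 11, total pairs = 28.
Step 3: tau = (C - D)/(n(n-1)/2) = (17 - 11)/28 = 0.214286.
Step 4: Exact two-sided p-value (enumerate n! = 40320 permutations of y under H0): p = 0.548413.
Step 5: alpha = 0.1. fail to reject H0.

tau_b = 0.2143 (C=17, D=11), p = 0.548413, fail to reject H0.


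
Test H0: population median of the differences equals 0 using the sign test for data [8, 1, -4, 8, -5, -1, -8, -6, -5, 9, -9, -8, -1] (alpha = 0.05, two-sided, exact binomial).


Step 1: Discard zero differences. Original n = 13; n_eff = number of nonzero differences = 13.
Nonzero differences (with sign): +8, +1, -4, +8, -5, -1, -8, -6, -5, +9, -9, -8, -1
Step 2: Count signs: positive = 4, negative = 9.
Step 3: Under H0: P(positive) = 0.5, so the number of positives S ~ Bin(13, 0.5).
Step 4: Two-sided exact p-value = sum of Bin(13,0.5) probabilities at or below the observed probability = 0.266846.
Step 5: alpha = 0.05. fail to reject H0.

n_eff = 13, pos = 4, neg = 9, p = 0.266846, fail to reject H0.


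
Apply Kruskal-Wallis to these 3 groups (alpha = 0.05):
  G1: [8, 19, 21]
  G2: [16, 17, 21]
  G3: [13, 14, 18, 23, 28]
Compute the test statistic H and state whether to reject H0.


Step 1: Combine all N = 11 observations and assign midranks.
sorted (value, group, rank): (8,G1,1), (13,G3,2), (14,G3,3), (16,G2,4), (17,G2,5), (18,G3,6), (19,G1,7), (21,G1,8.5), (21,G2,8.5), (23,G3,10), (28,G3,11)
Step 2: Sum ranks within each group.
R_1 = 16.5 (n_1 = 3)
R_2 = 17.5 (n_2 = 3)
R_3 = 32 (n_3 = 5)
Step 3: H = 12/(N(N+1)) * sum(R_i^2/n_i) - 3(N+1)
     = 12/(11*12) * (16.5^2/3 + 17.5^2/3 + 32^2/5) - 3*12
     = 0.090909 * 397.633 - 36
     = 0.148485.
Step 4: Ties present; correction factor C = 1 - 6/(11^3 - 11) = 0.995455. Corrected H = 0.148485 / 0.995455 = 0.149163.
Step 5: Under H0, H ~ chi^2(2); p-value = 0.928132.
Step 6: alpha = 0.05. fail to reject H0.

H = 0.1492, df = 2, p = 0.928132, fail to reject H0.


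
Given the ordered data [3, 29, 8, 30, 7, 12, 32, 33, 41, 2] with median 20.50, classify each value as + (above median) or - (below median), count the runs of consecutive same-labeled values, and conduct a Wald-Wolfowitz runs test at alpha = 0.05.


Step 1: Compute median = 20.50; label A = above, B = below.
Labels in order: BABABBAAAB  (n_A = 5, n_B = 5)
Step 2: Count runs R = 7.
Step 3: Under H0 (random ordering), E[R] = 2*n_A*n_B/(n_A+n_B) + 1 = 2*5*5/10 + 1 = 6.0000.
        Var[R] = 2*n_A*n_B*(2*n_A*n_B - n_A - n_B) / ((n_A+n_B)^2 * (n_A+n_B-1)) = 2000/900 = 2.2222.
        SD[R] = 1.4907.
Step 4: Continuity-corrected z = (R - 0.5 - E[R]) / SD[R] = (7 - 0.5 - 6.0000) / 1.4907 = 0.3354.
Step 5: Two-sided p-value via normal approximation = 2*(1 - Phi(|z|)) = 0.737316.
Step 6: alpha = 0.05. fail to reject H0.

R = 7, z = 0.3354, p = 0.737316, fail to reject H0.


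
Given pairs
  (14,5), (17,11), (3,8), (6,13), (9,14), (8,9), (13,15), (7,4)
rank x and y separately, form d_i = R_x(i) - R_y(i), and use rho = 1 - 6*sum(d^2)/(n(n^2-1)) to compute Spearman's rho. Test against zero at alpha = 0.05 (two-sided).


Step 1: Rank x and y separately (midranks; no ties here).
rank(x): 14->7, 17->8, 3->1, 6->2, 9->5, 8->4, 13->6, 7->3
rank(y): 5->2, 11->5, 8->3, 13->6, 14->7, 9->4, 15->8, 4->1
Step 2: d_i = R_x(i) - R_y(i); compute d_i^2.
  (7-2)^2=25, (8-5)^2=9, (1-3)^2=4, (2-6)^2=16, (5-7)^2=4, (4-4)^2=0, (6-8)^2=4, (3-1)^2=4
sum(d^2) = 66.
Step 3: rho = 1 - 6*66 / (8*(8^2 - 1)) = 1 - 396/504 = 0.214286.
Step 4: Under H0, t = rho * sqrt((n-2)/(1-rho^2)) = 0.5374 ~ t(6).
Step 5: Two-sided p-value from the t-distribution with 6 df = 0.610344.
Step 6: alpha = 0.05. fail to reject H0.

rho = 0.2143, p = 0.610344, fail to reject H0 at alpha = 0.05.


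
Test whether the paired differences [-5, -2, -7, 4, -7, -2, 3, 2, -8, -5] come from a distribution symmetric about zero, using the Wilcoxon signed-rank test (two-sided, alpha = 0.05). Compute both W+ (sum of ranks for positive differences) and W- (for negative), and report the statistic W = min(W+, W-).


Step 1: Drop any zero differences (none here) and take |d_i|.
|d| = [5, 2, 7, 4, 7, 2, 3, 2, 8, 5]
Step 2: Midrank |d_i| (ties get averaged ranks).
ranks: |5|->6.5, |2|->2, |7|->8.5, |4|->5, |7|->8.5, |2|->2, |3|->4, |2|->2, |8|->10, |5|->6.5
Step 3: Attach original signs; sum ranks with positive sign and with negative sign.
W+ = 5 + 4 + 2 = 11
W- = 6.5 + 2 + 8.5 + 8.5 + 2 + 10 + 6.5 = 44
(Check: W+ + W- = 55 should equal n(n+1)/2 = 55.)
Step 4: Test statistic W = min(W+, W-) = 11.
Step 5: Ties in |d|, so use the tie-corrected normal approximation.
        E[W] = n(n+1)/4 = 10*11/4 = 27.5.
        Tie groups: |d|=2 (t=3), |d|=5 (t=2), |d|=7 (t=2); sum(t^3 - t) = 36.
        Var[W] = n(n+1)(2n+1)/24 - sum(t^3-t)/48 = 2310/24 - 36/48 = 95.5.
        z = (W - E[W]) / sqrt(Var[W]) = (11 - 27.5) / 9.7724 = -1.6884.
        Two-sided p = 2*Phi(z) = 0.091329.
Step 6: alpha = 0.05. fail to reject H0.

W+ = 11, W- = 44, W = min = 11, p = 0.091329, fail to reject H0.


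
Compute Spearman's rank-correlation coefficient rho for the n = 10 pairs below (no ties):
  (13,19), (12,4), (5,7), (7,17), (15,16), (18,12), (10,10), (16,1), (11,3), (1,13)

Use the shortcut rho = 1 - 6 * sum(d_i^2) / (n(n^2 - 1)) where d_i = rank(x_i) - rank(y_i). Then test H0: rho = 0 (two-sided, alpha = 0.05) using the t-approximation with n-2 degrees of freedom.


Step 1: Rank x and y separately (midranks; no ties here).
rank(x): 13->7, 12->6, 5->2, 7->3, 15->8, 18->10, 10->4, 16->9, 11->5, 1->1
rank(y): 19->10, 4->3, 7->4, 17->9, 16->8, 12->6, 10->5, 1->1, 3->2, 13->7
Step 2: d_i = R_x(i) - R_y(i); compute d_i^2.
  (7-10)^2=9, (6-3)^2=9, (2-4)^2=4, (3-9)^2=36, (8-8)^2=0, (10-6)^2=16, (4-5)^2=1, (9-1)^2=64, (5-2)^2=9, (1-7)^2=36
sum(d^2) = 184.
Step 3: rho = 1 - 6*184 / (10*(10^2 - 1)) = 1 - 1104/990 = -0.115152.
Step 4: Under H0, t = rho * sqrt((n-2)/(1-rho^2)) = -0.3279 ~ t(8).
Step 5: Two-sided p-value from the t-distribution with 8 df = 0.751420.
Step 6: alpha = 0.05. fail to reject H0.

rho = -0.1152, p = 0.751420, fail to reject H0 at alpha = 0.05.


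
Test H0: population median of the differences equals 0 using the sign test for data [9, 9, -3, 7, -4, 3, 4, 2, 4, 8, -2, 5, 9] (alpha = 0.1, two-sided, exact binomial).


Step 1: Discard zero differences. Original n = 13; n_eff = number of nonzero differences = 13.
Nonzero differences (with sign): +9, +9, -3, +7, -4, +3, +4, +2, +4, +8, -2, +5, +9
Step 2: Count signs: positive = 10, negative = 3.
Step 3: Under H0: P(positive) = 0.5, so the number of positives S ~ Bin(13, 0.5).
Step 4: Two-sided exact p-value = sum of Bin(13,0.5) probabilities at or below the observed probability = 0.092285.
Step 5: alpha = 0.1. reject H0.

n_eff = 13, pos = 10, neg = 3, p = 0.092285, reject H0.


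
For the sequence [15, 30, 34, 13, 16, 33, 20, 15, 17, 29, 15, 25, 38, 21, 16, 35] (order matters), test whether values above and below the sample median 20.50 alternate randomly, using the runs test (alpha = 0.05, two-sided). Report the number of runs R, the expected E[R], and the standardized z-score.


Step 1: Compute median = 20.50; label A = above, B = below.
Labels in order: BAABBABBBABAAABA  (n_A = 8, n_B = 8)
Step 2: Count runs R = 10.
Step 3: Under H0 (random ordering), E[R] = 2*n_A*n_B/(n_A+n_B) + 1 = 2*8*8/16 + 1 = 9.0000.
        Var[R] = 2*n_A*n_B*(2*n_A*n_B - n_A - n_B) / ((n_A+n_B)^2 * (n_A+n_B-1)) = 14336/3840 = 3.7333.
        SD[R] = 1.9322.
Step 4: Continuity-corrected z = (R - 0.5 - E[R]) / SD[R] = (10 - 0.5 - 9.0000) / 1.9322 = 0.2588.
Step 5: Two-sided p-value via normal approximation = 2*(1 - Phi(|z|)) = 0.795809.
Step 6: alpha = 0.05. fail to reject H0.

R = 10, z = 0.2588, p = 0.795809, fail to reject H0.


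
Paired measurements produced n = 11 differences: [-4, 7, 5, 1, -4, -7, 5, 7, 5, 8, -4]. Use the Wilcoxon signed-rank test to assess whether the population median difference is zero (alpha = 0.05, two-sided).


Step 1: Drop any zero differences (none here) and take |d_i|.
|d| = [4, 7, 5, 1, 4, 7, 5, 7, 5, 8, 4]
Step 2: Midrank |d_i| (ties get averaged ranks).
ranks: |4|->3, |7|->9, |5|->6, |1|->1, |4|->3, |7|->9, |5|->6, |7|->9, |5|->6, |8|->11, |4|->3
Step 3: Attach original signs; sum ranks with positive sign and with negative sign.
W+ = 9 + 6 + 1 + 6 + 9 + 6 + 11 = 48
W- = 3 + 3 + 9 + 3 = 18
(Check: W+ + W- = 66 should equal n(n+1)/2 = 66.)
Step 4: Test statistic W = min(W+, W-) = 18.
Step 5: Ties in |d|, so use the tie-corrected normal approximation.
        E[W] = n(n+1)/4 = 11*12/4 = 33.
        Tie groups: |d|=4 (t=3), |d|=5 (t=3), |d|=7 (t=3); sum(t^3 - t) = 72.
        Var[W] = n(n+1)(2n+1)/24 - sum(t^3-t)/48 = 3036/24 - 72/48 = 125.
        z = (W - E[W]) / sqrt(Var[W]) = (18 - 33) / 11.1803 = -1.3416.
        Two-sided p = 2*Phi(z) = 0.179712.
Step 6: alpha = 0.05. fail to reject H0.

W+ = 48, W- = 18, W = min = 18, p = 0.179712, fail to reject H0.


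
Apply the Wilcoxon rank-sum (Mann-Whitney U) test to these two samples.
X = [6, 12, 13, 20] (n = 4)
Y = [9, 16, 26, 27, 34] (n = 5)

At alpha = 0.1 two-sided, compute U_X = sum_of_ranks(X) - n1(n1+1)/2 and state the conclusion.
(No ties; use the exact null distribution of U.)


Step 1: Combine and sort all 9 observations; assign midranks.
sorted (value, group): (6,X), (9,Y), (12,X), (13,X), (16,Y), (20,X), (26,Y), (27,Y), (34,Y)
ranks: 6->1, 9->2, 12->3, 13->4, 16->5, 20->6, 26->7, 27->8, 34->9
Step 2: Rank sum for X: R1 = 1 + 3 + 4 + 6 = 14.
Step 3: U_X = R1 - n1(n1+1)/2 = 14 - 4*5/2 = 14 - 10 = 4.
       U_Y = n1*n2 - U_X = 20 - 4 = 16.
Step 4: No ties, so the exact null distribution of U (based on enumerating the C(9,4) = 126 equally likely rank assignments) gives the two-sided p-value.
Step 5: p-value = 0.190476; compare to alpha = 0.1. fail to reject H0.

U_X = 4, p = 0.190476, fail to reject H0 at alpha = 0.1.


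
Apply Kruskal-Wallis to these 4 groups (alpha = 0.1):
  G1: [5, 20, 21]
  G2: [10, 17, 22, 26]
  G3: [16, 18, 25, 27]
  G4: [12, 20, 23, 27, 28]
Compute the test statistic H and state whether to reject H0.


Step 1: Combine all N = 16 observations and assign midranks.
sorted (value, group, rank): (5,G1,1), (10,G2,2), (12,G4,3), (16,G3,4), (17,G2,5), (18,G3,6), (20,G1,7.5), (20,G4,7.5), (21,G1,9), (22,G2,10), (23,G4,11), (25,G3,12), (26,G2,13), (27,G3,14.5), (27,G4,14.5), (28,G4,16)
Step 2: Sum ranks within each group.
R_1 = 17.5 (n_1 = 3)
R_2 = 30 (n_2 = 4)
R_3 = 36.5 (n_3 = 4)
R_4 = 52 (n_4 = 5)
Step 3: H = 12/(N(N+1)) * sum(R_i^2/n_i) - 3(N+1)
     = 12/(16*17) * (17.5^2/3 + 30^2/4 + 36.5^2/4 + 52^2/5) - 3*17
     = 0.044118 * 1200.95 - 51
     = 1.982904.
Step 4: Ties present; correction factor C = 1 - 12/(16^3 - 16) = 0.997059. Corrected H = 1.982904 / 0.997059 = 1.988754.
Step 5: Under H0, H ~ chi^2(3); p-value = 0.574744.
Step 6: alpha = 0.1. fail to reject H0.

H = 1.9888, df = 3, p = 0.574744, fail to reject H0.


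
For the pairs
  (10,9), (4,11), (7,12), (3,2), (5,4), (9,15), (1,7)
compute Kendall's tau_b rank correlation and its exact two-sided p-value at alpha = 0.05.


Step 1: Enumerate the 21 unordered pairs (i,j) with i<j and classify each by sign(x_j-x_i) * sign(y_j-y_i).
  (1,2):dx=-6,dy=+2->D; (1,3):dx=-3,dy=+3->D; (1,4):dx=-7,dy=-7->C; (1,5):dx=-5,dy=-5->C
  (1,6):dx=-1,dy=+6->D; (1,7):dx=-9,dy=-2->C; (2,3):dx=+3,dy=+1->C; (2,4):dx=-1,dy=-9->C
  (2,5):dx=+1,dy=-7->D; (2,6):dx=+5,dy=+4->C; (2,7):dx=-3,dy=-4->C; (3,4):dx=-4,dy=-10->C
  (3,5):dx=-2,dy=-8->C; (3,6):dx=+2,dy=+3->C; (3,7):dx=-6,dy=-5->C; (4,5):dx=+2,dy=+2->C
  (4,6):dx=+6,dy=+13->C; (4,7):dx=-2,dy=+5->D; (5,6):dx=+4,dy=+11->C; (5,7):dx=-4,dy=+3->D
  (6,7):dx=-8,dy=-8->C
Step 2: C = 15, D = 6, total pairs = 21.
Step 3: tau = (C - D)/(n(n-1)/2) = (15 - 6)/21 = 0.428571.
Step 4: Exact two-sided p-value (enumerate n! = 5040 permutations of y under H0): p = 0.238889.
Step 5: alpha = 0.05. fail to reject H0.

tau_b = 0.4286 (C=15, D=6), p = 0.238889, fail to reject H0.


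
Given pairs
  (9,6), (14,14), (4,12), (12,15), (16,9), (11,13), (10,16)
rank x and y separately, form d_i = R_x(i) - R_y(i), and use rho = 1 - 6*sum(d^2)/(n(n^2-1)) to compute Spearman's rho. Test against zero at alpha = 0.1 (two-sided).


Step 1: Rank x and y separately (midranks; no ties here).
rank(x): 9->2, 14->6, 4->1, 12->5, 16->7, 11->4, 10->3
rank(y): 6->1, 14->5, 12->3, 15->6, 9->2, 13->4, 16->7
Step 2: d_i = R_x(i) - R_y(i); compute d_i^2.
  (2-1)^2=1, (6-5)^2=1, (1-3)^2=4, (5-6)^2=1, (7-2)^2=25, (4-4)^2=0, (3-7)^2=16
sum(d^2) = 48.
Step 3: rho = 1 - 6*48 / (7*(7^2 - 1)) = 1 - 288/336 = 0.142857.
Step 4: Under H0, t = rho * sqrt((n-2)/(1-rho^2)) = 0.3227 ~ t(5).
Step 5: Two-sided p-value from the t-distribution with 5 df = 0.759945.
Step 6: alpha = 0.1. fail to reject H0.

rho = 0.1429, p = 0.759945, fail to reject H0 at alpha = 0.1.


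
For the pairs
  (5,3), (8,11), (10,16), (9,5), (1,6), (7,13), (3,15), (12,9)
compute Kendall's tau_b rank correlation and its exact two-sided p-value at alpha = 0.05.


Step 1: Enumerate the 28 unordered pairs (i,j) with i<j and classify each by sign(x_j-x_i) * sign(y_j-y_i).
  (1,2):dx=+3,dy=+8->C; (1,3):dx=+5,dy=+13->C; (1,4):dx=+4,dy=+2->C; (1,5):dx=-4,dy=+3->D
  (1,6):dx=+2,dy=+10->C; (1,7):dx=-2,dy=+12->D; (1,8):dx=+7,dy=+6->C; (2,3):dx=+2,dy=+5->C
  (2,4):dx=+1,dy=-6->D; (2,5):dx=-7,dy=-5->C; (2,6):dx=-1,dy=+2->D; (2,7):dx=-5,dy=+4->D
  (2,8):dx=+4,dy=-2->D; (3,4):dx=-1,dy=-11->C; (3,5):dx=-9,dy=-10->C; (3,6):dx=-3,dy=-3->C
  (3,7):dx=-7,dy=-1->C; (3,8):dx=+2,dy=-7->D; (4,5):dx=-8,dy=+1->D; (4,6):dx=-2,dy=+8->D
  (4,7):dx=-6,dy=+10->D; (4,8):dx=+3,dy=+4->C; (5,6):dx=+6,dy=+7->C; (5,7):dx=+2,dy=+9->C
  (5,8):dx=+11,dy=+3->C; (6,7):dx=-4,dy=+2->D; (6,8):dx=+5,dy=-4->D; (7,8):dx=+9,dy=-6->D
Step 2: C = 15, D = 13, total pairs = 28.
Step 3: tau = (C - D)/(n(n-1)/2) = (15 - 13)/28 = 0.071429.
Step 4: Exact two-sided p-value (enumerate n! = 40320 permutations of y under H0): p = 0.904861.
Step 5: alpha = 0.05. fail to reject H0.

tau_b = 0.0714 (C=15, D=13), p = 0.904861, fail to reject H0.


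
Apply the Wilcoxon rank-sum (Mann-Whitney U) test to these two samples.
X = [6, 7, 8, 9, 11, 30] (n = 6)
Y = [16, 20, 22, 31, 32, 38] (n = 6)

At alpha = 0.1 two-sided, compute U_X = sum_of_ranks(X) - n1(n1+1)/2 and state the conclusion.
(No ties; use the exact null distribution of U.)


Step 1: Combine and sort all 12 observations; assign midranks.
sorted (value, group): (6,X), (7,X), (8,X), (9,X), (11,X), (16,Y), (20,Y), (22,Y), (30,X), (31,Y), (32,Y), (38,Y)
ranks: 6->1, 7->2, 8->3, 9->4, 11->5, 16->6, 20->7, 22->8, 30->9, 31->10, 32->11, 38->12
Step 2: Rank sum for X: R1 = 1 + 2 + 3 + 4 + 5 + 9 = 24.
Step 3: U_X = R1 - n1(n1+1)/2 = 24 - 6*7/2 = 24 - 21 = 3.
       U_Y = n1*n2 - U_X = 36 - 3 = 33.
Step 4: No ties, so the exact null distribution of U (based on enumerating the C(12,6) = 924 equally likely rank assignments) gives the two-sided p-value.
Step 5: p-value = 0.015152; compare to alpha = 0.1. reject H0.

U_X = 3, p = 0.015152, reject H0 at alpha = 0.1.


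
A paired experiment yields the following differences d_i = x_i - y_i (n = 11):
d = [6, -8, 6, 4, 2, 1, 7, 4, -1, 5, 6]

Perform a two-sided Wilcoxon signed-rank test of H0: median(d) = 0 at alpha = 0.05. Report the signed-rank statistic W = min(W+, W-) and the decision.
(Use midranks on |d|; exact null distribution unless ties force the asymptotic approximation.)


Step 1: Drop any zero differences (none here) and take |d_i|.
|d| = [6, 8, 6, 4, 2, 1, 7, 4, 1, 5, 6]
Step 2: Midrank |d_i| (ties get averaged ranks).
ranks: |6|->8, |8|->11, |6|->8, |4|->4.5, |2|->3, |1|->1.5, |7|->10, |4|->4.5, |1|->1.5, |5|->6, |6|->8
Step 3: Attach original signs; sum ranks with positive sign and with negative sign.
W+ = 8 + 8 + 4.5 + 3 + 1.5 + 10 + 4.5 + 6 + 8 = 53.5
W- = 11 + 1.5 = 12.5
(Check: W+ + W- = 66 should equal n(n+1)/2 = 66.)
Step 4: Test statistic W = min(W+, W-) = 12.5.
Step 5: Ties in |d|, so use the tie-corrected normal approximation.
        E[W] = n(n+1)/4 = 11*12/4 = 33.
        Tie groups: |d|=1 (t=2), |d|=4 (t=2), |d|=6 (t=3); sum(t^3 - t) = 36.
        Var[W] = n(n+1)(2n+1)/24 - sum(t^3-t)/48 = 3036/24 - 36/48 = 125.75.
        z = (W - E[W]) / sqrt(Var[W]) = (12.5 - 33) / 11.2138 = -1.8281.
        Two-sided p = 2*Phi(z) = 0.067535.
Step 6: alpha = 0.05. fail to reject H0.

W+ = 53.5, W- = 12.5, W = min = 12.5, p = 0.067535, fail to reject H0.


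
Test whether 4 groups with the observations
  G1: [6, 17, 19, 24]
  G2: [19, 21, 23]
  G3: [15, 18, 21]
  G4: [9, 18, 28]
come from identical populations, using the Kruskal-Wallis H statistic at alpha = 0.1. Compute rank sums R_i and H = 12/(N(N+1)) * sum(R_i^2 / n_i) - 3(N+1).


Step 1: Combine all N = 13 observations and assign midranks.
sorted (value, group, rank): (6,G1,1), (9,G4,2), (15,G3,3), (17,G1,4), (18,G3,5.5), (18,G4,5.5), (19,G1,7.5), (19,G2,7.5), (21,G2,9.5), (21,G3,9.5), (23,G2,11), (24,G1,12), (28,G4,13)
Step 2: Sum ranks within each group.
R_1 = 24.5 (n_1 = 4)
R_2 = 28 (n_2 = 3)
R_3 = 18 (n_3 = 3)
R_4 = 20.5 (n_4 = 3)
Step 3: H = 12/(N(N+1)) * sum(R_i^2/n_i) - 3(N+1)
     = 12/(13*14) * (24.5^2/4 + 28^2/3 + 18^2/3 + 20.5^2/3) - 3*14
     = 0.065934 * 659.479 - 42
     = 1.482143.
Step 4: Ties present; correction factor C = 1 - 18/(13^3 - 13) = 0.991758. Corrected H = 1.482143 / 0.991758 = 1.494460.
Step 5: Under H0, H ~ chi^2(3); p-value = 0.683550.
Step 6: alpha = 0.1. fail to reject H0.

H = 1.4945, df = 3, p = 0.683550, fail to reject H0.


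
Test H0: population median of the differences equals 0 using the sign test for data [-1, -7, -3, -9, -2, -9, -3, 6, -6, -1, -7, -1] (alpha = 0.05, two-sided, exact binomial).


Step 1: Discard zero differences. Original n = 12; n_eff = number of nonzero differences = 12.
Nonzero differences (with sign): -1, -7, -3, -9, -2, -9, -3, +6, -6, -1, -7, -1
Step 2: Count signs: positive = 1, negative = 11.
Step 3: Under H0: P(positive) = 0.5, so the number of positives S ~ Bin(12, 0.5).
Step 4: Two-sided exact p-value = sum of Bin(12,0.5) probabilities at or below the observed probability = 0.006348.
Step 5: alpha = 0.05. reject H0.

n_eff = 12, pos = 1, neg = 11, p = 0.006348, reject H0.


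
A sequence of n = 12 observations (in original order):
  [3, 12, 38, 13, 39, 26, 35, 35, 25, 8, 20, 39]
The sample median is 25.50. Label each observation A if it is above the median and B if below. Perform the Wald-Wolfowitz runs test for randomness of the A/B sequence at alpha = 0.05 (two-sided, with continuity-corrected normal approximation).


Step 1: Compute median = 25.50; label A = above, B = below.
Labels in order: BBABAAAABBBA  (n_A = 6, n_B = 6)
Step 2: Count runs R = 6.
Step 3: Under H0 (random ordering), E[R] = 2*n_A*n_B/(n_A+n_B) + 1 = 2*6*6/12 + 1 = 7.0000.
        Var[R] = 2*n_A*n_B*(2*n_A*n_B - n_A - n_B) / ((n_A+n_B)^2 * (n_A+n_B-1)) = 4320/1584 = 2.7273.
        SD[R] = 1.6514.
Step 4: Continuity-corrected z = (R + 0.5 - E[R]) / SD[R] = (6 + 0.5 - 7.0000) / 1.6514 = -0.3028.
Step 5: Two-sided p-value via normal approximation = 2*(1 - Phi(|z|)) = 0.762069.
Step 6: alpha = 0.05. fail to reject H0.

R = 6, z = -0.3028, p = 0.762069, fail to reject H0.


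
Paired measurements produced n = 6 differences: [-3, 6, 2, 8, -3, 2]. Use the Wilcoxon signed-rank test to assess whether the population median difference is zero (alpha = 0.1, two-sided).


Step 1: Drop any zero differences (none here) and take |d_i|.
|d| = [3, 6, 2, 8, 3, 2]
Step 2: Midrank |d_i| (ties get averaged ranks).
ranks: |3|->3.5, |6|->5, |2|->1.5, |8|->6, |3|->3.5, |2|->1.5
Step 3: Attach original signs; sum ranks with positive sign and with negative sign.
W+ = 5 + 1.5 + 6 + 1.5 = 14
W- = 3.5 + 3.5 = 7
(Check: W+ + W- = 21 should equal n(n+1)/2 = 21.)
Step 4: Test statistic W = min(W+, W-) = 7.
Step 5: Ties in |d|, so use the tie-corrected normal approximation.
        E[W] = n(n+1)/4 = 6*7/4 = 10.5.
        Tie groups: |d|=2 (t=2), |d|=3 (t=2); sum(t^3 - t) = 12.
        Var[W] = n(n+1)(2n+1)/24 - sum(t^3-t)/48 = 546/24 - 12/48 = 22.5.
        z = (W - E[W]) / sqrt(Var[W]) = (7 - 10.5) / 4.7434 = -0.7379.
        Two-sided p = 2*Phi(z) = 0.460597.
Step 6: alpha = 0.1. fail to reject H0.

W+ = 14, W- = 7, W = min = 7, p = 0.460597, fail to reject H0.


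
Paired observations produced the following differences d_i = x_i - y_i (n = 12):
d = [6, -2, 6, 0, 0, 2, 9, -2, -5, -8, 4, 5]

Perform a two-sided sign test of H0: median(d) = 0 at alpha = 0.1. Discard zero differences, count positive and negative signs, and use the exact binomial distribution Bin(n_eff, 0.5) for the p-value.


Step 1: Discard zero differences. Original n = 12; n_eff = number of nonzero differences = 10.
Nonzero differences (with sign): +6, -2, +6, +2, +9, -2, -5, -8, +4, +5
Step 2: Count signs: positive = 6, negative = 4.
Step 3: Under H0: P(positive) = 0.5, so the number of positives S ~ Bin(10, 0.5).
Step 4: Two-sided exact p-value = sum of Bin(10,0.5) probabilities at or below the observed probability = 0.753906.
Step 5: alpha = 0.1. fail to reject H0.

n_eff = 10, pos = 6, neg = 4, p = 0.753906, fail to reject H0.


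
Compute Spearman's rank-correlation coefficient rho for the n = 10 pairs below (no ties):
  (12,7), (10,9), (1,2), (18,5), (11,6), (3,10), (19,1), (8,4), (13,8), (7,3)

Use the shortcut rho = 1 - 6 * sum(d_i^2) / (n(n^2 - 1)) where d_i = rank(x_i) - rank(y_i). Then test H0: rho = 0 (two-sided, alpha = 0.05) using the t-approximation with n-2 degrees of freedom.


Step 1: Rank x and y separately (midranks; no ties here).
rank(x): 12->7, 10->5, 1->1, 18->9, 11->6, 3->2, 19->10, 8->4, 13->8, 7->3
rank(y): 7->7, 9->9, 2->2, 5->5, 6->6, 10->10, 1->1, 4->4, 8->8, 3->3
Step 2: d_i = R_x(i) - R_y(i); compute d_i^2.
  (7-7)^2=0, (5-9)^2=16, (1-2)^2=1, (9-5)^2=16, (6-6)^2=0, (2-10)^2=64, (10-1)^2=81, (4-4)^2=0, (8-8)^2=0, (3-3)^2=0
sum(d^2) = 178.
Step 3: rho = 1 - 6*178 / (10*(10^2 - 1)) = 1 - 1068/990 = -0.078788.
Step 4: Under H0, t = rho * sqrt((n-2)/(1-rho^2)) = -0.2235 ~ t(8).
Step 5: Two-sided p-value from the t-distribution with 8 df = 0.828717.
Step 6: alpha = 0.05. fail to reject H0.

rho = -0.0788, p = 0.828717, fail to reject H0 at alpha = 0.05.


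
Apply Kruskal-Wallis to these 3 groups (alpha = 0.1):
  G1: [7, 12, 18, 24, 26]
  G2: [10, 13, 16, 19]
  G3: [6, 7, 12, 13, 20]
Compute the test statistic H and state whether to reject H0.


Step 1: Combine all N = 14 observations and assign midranks.
sorted (value, group, rank): (6,G3,1), (7,G1,2.5), (7,G3,2.5), (10,G2,4), (12,G1,5.5), (12,G3,5.5), (13,G2,7.5), (13,G3,7.5), (16,G2,9), (18,G1,10), (19,G2,11), (20,G3,12), (24,G1,13), (26,G1,14)
Step 2: Sum ranks within each group.
R_1 = 45 (n_1 = 5)
R_2 = 31.5 (n_2 = 4)
R_3 = 28.5 (n_3 = 5)
Step 3: H = 12/(N(N+1)) * sum(R_i^2/n_i) - 3(N+1)
     = 12/(14*15) * (45^2/5 + 31.5^2/4 + 28.5^2/5) - 3*15
     = 0.057143 * 815.513 - 45
     = 1.600714.
Step 4: Ties present; correction factor C = 1 - 18/(14^3 - 14) = 0.993407. Corrected H = 1.600714 / 0.993407 = 1.611338.
Step 5: Under H0, H ~ chi^2(2); p-value = 0.446789.
Step 6: alpha = 0.1. fail to reject H0.

H = 1.6113, df = 2, p = 0.446789, fail to reject H0.


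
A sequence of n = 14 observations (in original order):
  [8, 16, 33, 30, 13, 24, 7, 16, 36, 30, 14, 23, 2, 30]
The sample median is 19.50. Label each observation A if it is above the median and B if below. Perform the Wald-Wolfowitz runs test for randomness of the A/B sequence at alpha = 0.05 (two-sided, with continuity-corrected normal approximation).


Step 1: Compute median = 19.50; label A = above, B = below.
Labels in order: BBAABABBAABABA  (n_A = 7, n_B = 7)
Step 2: Count runs R = 10.
Step 3: Under H0 (random ordering), E[R] = 2*n_A*n_B/(n_A+n_B) + 1 = 2*7*7/14 + 1 = 8.0000.
        Var[R] = 2*n_A*n_B*(2*n_A*n_B - n_A - n_B) / ((n_A+n_B)^2 * (n_A+n_B-1)) = 8232/2548 = 3.2308.
        SD[R] = 1.7974.
Step 4: Continuity-corrected z = (R - 0.5 - E[R]) / SD[R] = (10 - 0.5 - 8.0000) / 1.7974 = 0.8345.
Step 5: Two-sided p-value via normal approximation = 2*(1 - Phi(|z|)) = 0.403986.
Step 6: alpha = 0.05. fail to reject H0.

R = 10, z = 0.8345, p = 0.403986, fail to reject H0.
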